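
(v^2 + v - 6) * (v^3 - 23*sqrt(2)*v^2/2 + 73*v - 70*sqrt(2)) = v^5 - 23*sqrt(2)*v^4/2 + v^4 - 23*sqrt(2)*v^3/2 + 67*v^3 - sqrt(2)*v^2 + 73*v^2 - 438*v - 70*sqrt(2)*v + 420*sqrt(2)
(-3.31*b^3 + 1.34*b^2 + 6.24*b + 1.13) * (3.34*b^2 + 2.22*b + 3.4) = -11.0554*b^5 - 2.8726*b^4 + 12.5624*b^3 + 22.183*b^2 + 23.7246*b + 3.842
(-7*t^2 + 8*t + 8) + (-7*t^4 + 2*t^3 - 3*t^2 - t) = -7*t^4 + 2*t^3 - 10*t^2 + 7*t + 8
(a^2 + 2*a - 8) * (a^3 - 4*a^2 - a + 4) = a^5 - 2*a^4 - 17*a^3 + 34*a^2 + 16*a - 32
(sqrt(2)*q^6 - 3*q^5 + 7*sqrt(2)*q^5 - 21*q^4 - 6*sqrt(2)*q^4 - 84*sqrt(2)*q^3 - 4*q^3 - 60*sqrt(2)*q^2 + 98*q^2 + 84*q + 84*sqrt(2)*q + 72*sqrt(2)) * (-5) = -5*sqrt(2)*q^6 - 35*sqrt(2)*q^5 + 15*q^5 + 30*sqrt(2)*q^4 + 105*q^4 + 20*q^3 + 420*sqrt(2)*q^3 - 490*q^2 + 300*sqrt(2)*q^2 - 420*sqrt(2)*q - 420*q - 360*sqrt(2)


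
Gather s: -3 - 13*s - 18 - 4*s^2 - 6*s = -4*s^2 - 19*s - 21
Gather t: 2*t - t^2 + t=-t^2 + 3*t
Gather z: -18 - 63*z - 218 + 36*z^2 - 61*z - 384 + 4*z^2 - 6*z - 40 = 40*z^2 - 130*z - 660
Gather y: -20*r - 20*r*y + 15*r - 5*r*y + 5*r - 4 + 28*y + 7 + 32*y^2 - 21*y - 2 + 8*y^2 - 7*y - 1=-25*r*y + 40*y^2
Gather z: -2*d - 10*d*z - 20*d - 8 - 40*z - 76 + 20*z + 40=-22*d + z*(-10*d - 20) - 44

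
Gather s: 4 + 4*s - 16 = 4*s - 12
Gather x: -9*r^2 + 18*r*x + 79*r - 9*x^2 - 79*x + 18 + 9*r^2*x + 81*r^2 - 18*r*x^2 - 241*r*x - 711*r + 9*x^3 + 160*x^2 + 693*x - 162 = 72*r^2 - 632*r + 9*x^3 + x^2*(151 - 18*r) + x*(9*r^2 - 223*r + 614) - 144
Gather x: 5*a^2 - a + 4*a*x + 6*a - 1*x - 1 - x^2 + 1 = 5*a^2 + 5*a - x^2 + x*(4*a - 1)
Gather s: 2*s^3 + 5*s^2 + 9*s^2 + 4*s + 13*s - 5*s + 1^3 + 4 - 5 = 2*s^3 + 14*s^2 + 12*s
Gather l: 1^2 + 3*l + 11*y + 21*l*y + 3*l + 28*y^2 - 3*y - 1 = l*(21*y + 6) + 28*y^2 + 8*y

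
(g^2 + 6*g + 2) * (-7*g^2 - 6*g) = -7*g^4 - 48*g^3 - 50*g^2 - 12*g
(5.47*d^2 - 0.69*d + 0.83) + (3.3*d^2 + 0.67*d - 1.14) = 8.77*d^2 - 0.0199999999999999*d - 0.31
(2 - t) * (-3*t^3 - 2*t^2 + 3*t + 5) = 3*t^4 - 4*t^3 - 7*t^2 + t + 10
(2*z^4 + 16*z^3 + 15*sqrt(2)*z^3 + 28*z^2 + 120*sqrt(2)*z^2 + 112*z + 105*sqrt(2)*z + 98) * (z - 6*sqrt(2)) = 2*z^5 + 3*sqrt(2)*z^4 + 16*z^4 - 152*z^3 + 24*sqrt(2)*z^3 - 1328*z^2 - 63*sqrt(2)*z^2 - 1162*z - 672*sqrt(2)*z - 588*sqrt(2)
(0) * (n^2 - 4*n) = 0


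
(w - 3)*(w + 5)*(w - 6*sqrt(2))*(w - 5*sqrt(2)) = w^4 - 11*sqrt(2)*w^3 + 2*w^3 - 22*sqrt(2)*w^2 + 45*w^2 + 120*w + 165*sqrt(2)*w - 900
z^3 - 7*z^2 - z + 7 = (z - 7)*(z - 1)*(z + 1)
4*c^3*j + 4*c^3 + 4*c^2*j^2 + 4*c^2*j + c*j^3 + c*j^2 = (2*c + j)^2*(c*j + c)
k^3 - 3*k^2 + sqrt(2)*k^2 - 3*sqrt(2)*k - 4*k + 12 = (k - 3)*(k - sqrt(2))*(k + 2*sqrt(2))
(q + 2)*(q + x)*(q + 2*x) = q^3 + 3*q^2*x + 2*q^2 + 2*q*x^2 + 6*q*x + 4*x^2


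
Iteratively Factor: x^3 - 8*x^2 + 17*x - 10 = (x - 2)*(x^2 - 6*x + 5) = (x - 5)*(x - 2)*(x - 1)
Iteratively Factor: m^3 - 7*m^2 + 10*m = (m)*(m^2 - 7*m + 10) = m*(m - 5)*(m - 2)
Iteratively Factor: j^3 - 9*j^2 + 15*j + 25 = (j - 5)*(j^2 - 4*j - 5) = (j - 5)^2*(j + 1)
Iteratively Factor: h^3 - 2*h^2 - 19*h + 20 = (h + 4)*(h^2 - 6*h + 5) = (h - 5)*(h + 4)*(h - 1)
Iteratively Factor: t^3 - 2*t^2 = (t)*(t^2 - 2*t) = t^2*(t - 2)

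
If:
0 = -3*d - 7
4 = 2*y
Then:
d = -7/3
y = 2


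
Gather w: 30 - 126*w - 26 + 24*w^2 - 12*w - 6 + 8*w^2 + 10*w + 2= 32*w^2 - 128*w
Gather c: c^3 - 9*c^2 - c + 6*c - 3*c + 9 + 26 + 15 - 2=c^3 - 9*c^2 + 2*c + 48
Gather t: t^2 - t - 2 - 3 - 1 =t^2 - t - 6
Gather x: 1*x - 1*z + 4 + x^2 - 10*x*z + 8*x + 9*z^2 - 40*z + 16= x^2 + x*(9 - 10*z) + 9*z^2 - 41*z + 20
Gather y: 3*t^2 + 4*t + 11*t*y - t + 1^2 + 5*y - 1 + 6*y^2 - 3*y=3*t^2 + 3*t + 6*y^2 + y*(11*t + 2)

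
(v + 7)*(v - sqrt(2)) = v^2 - sqrt(2)*v + 7*v - 7*sqrt(2)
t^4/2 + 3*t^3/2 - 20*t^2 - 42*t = t*(t/2 + 1)*(t - 6)*(t + 7)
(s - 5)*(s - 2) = s^2 - 7*s + 10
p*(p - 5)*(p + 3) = p^3 - 2*p^2 - 15*p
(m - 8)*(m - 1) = m^2 - 9*m + 8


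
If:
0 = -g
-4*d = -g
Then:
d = 0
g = 0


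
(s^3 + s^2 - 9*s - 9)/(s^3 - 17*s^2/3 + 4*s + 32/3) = 3*(s^2 - 9)/(3*s^2 - 20*s + 32)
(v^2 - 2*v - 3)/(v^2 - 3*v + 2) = (v^2 - 2*v - 3)/(v^2 - 3*v + 2)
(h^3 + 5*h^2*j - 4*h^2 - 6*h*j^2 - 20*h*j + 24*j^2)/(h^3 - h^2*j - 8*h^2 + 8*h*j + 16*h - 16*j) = (h + 6*j)/(h - 4)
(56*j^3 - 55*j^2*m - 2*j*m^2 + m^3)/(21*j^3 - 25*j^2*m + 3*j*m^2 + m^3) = (8*j - m)/(3*j - m)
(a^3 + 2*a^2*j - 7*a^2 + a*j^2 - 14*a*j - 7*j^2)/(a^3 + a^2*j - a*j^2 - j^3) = (a - 7)/(a - j)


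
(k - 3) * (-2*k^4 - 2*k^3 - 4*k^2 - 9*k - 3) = -2*k^5 + 4*k^4 + 2*k^3 + 3*k^2 + 24*k + 9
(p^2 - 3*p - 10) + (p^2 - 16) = 2*p^2 - 3*p - 26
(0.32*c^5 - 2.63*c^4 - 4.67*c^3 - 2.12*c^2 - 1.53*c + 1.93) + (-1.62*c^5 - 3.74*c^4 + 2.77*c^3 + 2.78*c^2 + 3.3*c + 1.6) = -1.3*c^5 - 6.37*c^4 - 1.9*c^3 + 0.66*c^2 + 1.77*c + 3.53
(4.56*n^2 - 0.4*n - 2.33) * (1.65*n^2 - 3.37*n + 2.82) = 7.524*n^4 - 16.0272*n^3 + 10.3627*n^2 + 6.7241*n - 6.5706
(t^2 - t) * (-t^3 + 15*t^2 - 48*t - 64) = -t^5 + 16*t^4 - 63*t^3 - 16*t^2 + 64*t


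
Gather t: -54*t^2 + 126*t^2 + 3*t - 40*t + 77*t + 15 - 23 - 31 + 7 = 72*t^2 + 40*t - 32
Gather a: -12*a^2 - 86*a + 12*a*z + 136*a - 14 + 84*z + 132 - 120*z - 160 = -12*a^2 + a*(12*z + 50) - 36*z - 42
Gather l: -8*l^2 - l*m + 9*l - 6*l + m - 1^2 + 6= -8*l^2 + l*(3 - m) + m + 5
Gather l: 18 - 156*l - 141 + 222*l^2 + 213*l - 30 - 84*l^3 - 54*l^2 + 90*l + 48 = -84*l^3 + 168*l^2 + 147*l - 105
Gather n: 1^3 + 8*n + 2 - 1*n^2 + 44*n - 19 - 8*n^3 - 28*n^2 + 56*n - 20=-8*n^3 - 29*n^2 + 108*n - 36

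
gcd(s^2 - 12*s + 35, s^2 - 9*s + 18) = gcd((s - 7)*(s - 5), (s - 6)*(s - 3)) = 1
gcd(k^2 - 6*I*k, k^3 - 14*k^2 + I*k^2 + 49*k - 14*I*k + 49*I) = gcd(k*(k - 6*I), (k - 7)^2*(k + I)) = 1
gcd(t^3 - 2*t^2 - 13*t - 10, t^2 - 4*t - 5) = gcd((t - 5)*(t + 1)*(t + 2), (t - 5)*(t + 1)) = t^2 - 4*t - 5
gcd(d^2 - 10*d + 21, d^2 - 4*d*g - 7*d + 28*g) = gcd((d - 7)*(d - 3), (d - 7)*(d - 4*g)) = d - 7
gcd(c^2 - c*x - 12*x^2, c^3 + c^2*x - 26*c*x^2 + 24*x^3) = -c + 4*x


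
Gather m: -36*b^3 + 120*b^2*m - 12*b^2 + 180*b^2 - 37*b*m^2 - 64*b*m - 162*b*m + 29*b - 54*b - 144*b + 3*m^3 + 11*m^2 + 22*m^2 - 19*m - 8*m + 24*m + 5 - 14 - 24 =-36*b^3 + 168*b^2 - 169*b + 3*m^3 + m^2*(33 - 37*b) + m*(120*b^2 - 226*b - 3) - 33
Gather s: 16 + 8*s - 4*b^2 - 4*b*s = -4*b^2 + s*(8 - 4*b) + 16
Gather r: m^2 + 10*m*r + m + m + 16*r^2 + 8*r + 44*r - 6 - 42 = m^2 + 2*m + 16*r^2 + r*(10*m + 52) - 48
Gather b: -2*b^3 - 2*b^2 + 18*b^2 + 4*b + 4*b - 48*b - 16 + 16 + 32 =-2*b^3 + 16*b^2 - 40*b + 32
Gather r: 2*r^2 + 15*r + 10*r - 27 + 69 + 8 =2*r^2 + 25*r + 50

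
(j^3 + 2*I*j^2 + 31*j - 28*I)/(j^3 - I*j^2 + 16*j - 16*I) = (j + 7*I)/(j + 4*I)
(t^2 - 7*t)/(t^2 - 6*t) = (t - 7)/(t - 6)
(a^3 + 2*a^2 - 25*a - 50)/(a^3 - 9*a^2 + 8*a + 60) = (a + 5)/(a - 6)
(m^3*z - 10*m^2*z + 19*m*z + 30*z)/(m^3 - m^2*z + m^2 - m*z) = z*(-m^2 + 11*m - 30)/(m*(-m + z))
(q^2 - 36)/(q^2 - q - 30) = (q + 6)/(q + 5)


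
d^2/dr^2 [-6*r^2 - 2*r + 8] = -12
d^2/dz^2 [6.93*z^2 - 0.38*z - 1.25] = 13.8600000000000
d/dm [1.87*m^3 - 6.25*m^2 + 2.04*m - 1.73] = 5.61*m^2 - 12.5*m + 2.04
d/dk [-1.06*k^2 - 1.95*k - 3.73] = -2.12*k - 1.95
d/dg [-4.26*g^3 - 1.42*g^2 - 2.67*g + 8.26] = -12.78*g^2 - 2.84*g - 2.67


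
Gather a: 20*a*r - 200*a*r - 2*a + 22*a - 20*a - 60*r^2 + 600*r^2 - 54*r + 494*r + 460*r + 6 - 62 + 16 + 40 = -180*a*r + 540*r^2 + 900*r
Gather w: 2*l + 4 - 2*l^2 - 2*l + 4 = 8 - 2*l^2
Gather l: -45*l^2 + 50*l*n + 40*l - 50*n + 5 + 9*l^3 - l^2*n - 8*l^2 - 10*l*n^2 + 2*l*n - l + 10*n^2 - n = 9*l^3 + l^2*(-n - 53) + l*(-10*n^2 + 52*n + 39) + 10*n^2 - 51*n + 5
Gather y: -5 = -5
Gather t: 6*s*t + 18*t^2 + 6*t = 18*t^2 + t*(6*s + 6)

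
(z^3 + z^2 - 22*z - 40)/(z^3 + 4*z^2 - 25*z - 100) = (z + 2)/(z + 5)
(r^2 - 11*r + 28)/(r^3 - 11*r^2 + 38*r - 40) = (r - 7)/(r^2 - 7*r + 10)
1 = 1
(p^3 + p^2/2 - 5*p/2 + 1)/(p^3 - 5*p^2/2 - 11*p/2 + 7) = (2*p - 1)/(2*p - 7)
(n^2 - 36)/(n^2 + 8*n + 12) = (n - 6)/(n + 2)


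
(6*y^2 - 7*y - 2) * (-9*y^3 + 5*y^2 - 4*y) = -54*y^5 + 93*y^4 - 41*y^3 + 18*y^2 + 8*y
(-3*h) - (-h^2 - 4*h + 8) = h^2 + h - 8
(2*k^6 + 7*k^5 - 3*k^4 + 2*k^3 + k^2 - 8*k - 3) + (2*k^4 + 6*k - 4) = 2*k^6 + 7*k^5 - k^4 + 2*k^3 + k^2 - 2*k - 7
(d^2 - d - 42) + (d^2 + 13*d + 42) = 2*d^2 + 12*d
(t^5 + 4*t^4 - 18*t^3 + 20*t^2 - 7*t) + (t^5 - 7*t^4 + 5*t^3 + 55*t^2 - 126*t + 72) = 2*t^5 - 3*t^4 - 13*t^3 + 75*t^2 - 133*t + 72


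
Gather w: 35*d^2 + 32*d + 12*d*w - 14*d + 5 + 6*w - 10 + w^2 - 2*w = 35*d^2 + 18*d + w^2 + w*(12*d + 4) - 5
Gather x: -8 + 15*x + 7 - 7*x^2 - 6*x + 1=-7*x^2 + 9*x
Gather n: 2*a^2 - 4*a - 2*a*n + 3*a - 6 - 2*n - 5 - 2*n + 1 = 2*a^2 - a + n*(-2*a - 4) - 10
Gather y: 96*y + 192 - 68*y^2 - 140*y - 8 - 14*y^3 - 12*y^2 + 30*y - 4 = -14*y^3 - 80*y^2 - 14*y + 180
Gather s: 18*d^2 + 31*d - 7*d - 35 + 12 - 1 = 18*d^2 + 24*d - 24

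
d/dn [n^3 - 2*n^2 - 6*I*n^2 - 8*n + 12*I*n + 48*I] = 3*n^2 - 4*n - 12*I*n - 8 + 12*I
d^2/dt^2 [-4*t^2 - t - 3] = -8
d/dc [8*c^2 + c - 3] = 16*c + 1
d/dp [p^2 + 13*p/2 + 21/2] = 2*p + 13/2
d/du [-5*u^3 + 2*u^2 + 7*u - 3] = -15*u^2 + 4*u + 7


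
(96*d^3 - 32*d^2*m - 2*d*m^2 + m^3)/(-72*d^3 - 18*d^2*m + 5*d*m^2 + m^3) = (-4*d + m)/(3*d + m)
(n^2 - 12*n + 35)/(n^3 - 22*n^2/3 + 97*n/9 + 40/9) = 9*(n - 7)/(9*n^2 - 21*n - 8)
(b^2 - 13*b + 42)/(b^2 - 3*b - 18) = (b - 7)/(b + 3)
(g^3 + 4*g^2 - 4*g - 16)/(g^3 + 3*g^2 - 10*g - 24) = (g - 2)/(g - 3)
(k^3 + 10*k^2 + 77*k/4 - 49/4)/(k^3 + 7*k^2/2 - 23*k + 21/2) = (k + 7/2)/(k - 3)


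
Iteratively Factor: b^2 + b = (b)*(b + 1)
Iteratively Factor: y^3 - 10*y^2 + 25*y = (y - 5)*(y^2 - 5*y) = y*(y - 5)*(y - 5)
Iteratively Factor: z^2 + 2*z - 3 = (z + 3)*(z - 1)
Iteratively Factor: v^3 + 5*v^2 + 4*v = (v)*(v^2 + 5*v + 4) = v*(v + 4)*(v + 1)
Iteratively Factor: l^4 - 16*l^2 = (l)*(l^3 - 16*l) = l^2*(l^2 - 16) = l^2*(l - 4)*(l + 4)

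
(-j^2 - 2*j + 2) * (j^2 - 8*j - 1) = -j^4 + 6*j^3 + 19*j^2 - 14*j - 2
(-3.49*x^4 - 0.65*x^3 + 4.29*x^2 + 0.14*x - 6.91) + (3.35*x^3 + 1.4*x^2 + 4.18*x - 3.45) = -3.49*x^4 + 2.7*x^3 + 5.69*x^2 + 4.32*x - 10.36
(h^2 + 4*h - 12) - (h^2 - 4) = 4*h - 8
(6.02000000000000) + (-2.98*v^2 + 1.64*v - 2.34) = -2.98*v^2 + 1.64*v + 3.68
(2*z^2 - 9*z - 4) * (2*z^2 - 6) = 4*z^4 - 18*z^3 - 20*z^2 + 54*z + 24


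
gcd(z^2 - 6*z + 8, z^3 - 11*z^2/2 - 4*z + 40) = z - 4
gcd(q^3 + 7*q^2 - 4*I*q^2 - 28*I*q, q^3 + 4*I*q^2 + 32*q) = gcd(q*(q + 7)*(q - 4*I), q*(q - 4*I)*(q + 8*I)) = q^2 - 4*I*q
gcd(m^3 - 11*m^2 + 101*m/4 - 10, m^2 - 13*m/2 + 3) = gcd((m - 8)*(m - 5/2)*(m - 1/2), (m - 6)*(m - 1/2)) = m - 1/2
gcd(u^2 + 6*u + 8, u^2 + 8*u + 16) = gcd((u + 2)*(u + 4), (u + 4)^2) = u + 4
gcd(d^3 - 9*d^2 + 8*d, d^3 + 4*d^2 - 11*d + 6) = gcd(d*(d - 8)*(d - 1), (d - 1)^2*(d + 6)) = d - 1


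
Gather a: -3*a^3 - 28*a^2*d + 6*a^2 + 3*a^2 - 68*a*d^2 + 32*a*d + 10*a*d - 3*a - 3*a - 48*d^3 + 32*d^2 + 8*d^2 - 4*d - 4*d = -3*a^3 + a^2*(9 - 28*d) + a*(-68*d^2 + 42*d - 6) - 48*d^3 + 40*d^2 - 8*d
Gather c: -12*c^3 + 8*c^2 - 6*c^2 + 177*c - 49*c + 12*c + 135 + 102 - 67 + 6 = -12*c^3 + 2*c^2 + 140*c + 176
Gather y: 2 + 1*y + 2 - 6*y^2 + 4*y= -6*y^2 + 5*y + 4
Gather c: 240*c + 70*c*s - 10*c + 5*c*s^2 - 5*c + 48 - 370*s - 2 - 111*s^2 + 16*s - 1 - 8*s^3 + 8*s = c*(5*s^2 + 70*s + 225) - 8*s^3 - 111*s^2 - 346*s + 45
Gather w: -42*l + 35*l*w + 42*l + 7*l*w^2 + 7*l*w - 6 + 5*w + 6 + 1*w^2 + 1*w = w^2*(7*l + 1) + w*(42*l + 6)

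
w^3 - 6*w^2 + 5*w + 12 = (w - 4)*(w - 3)*(w + 1)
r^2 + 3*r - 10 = (r - 2)*(r + 5)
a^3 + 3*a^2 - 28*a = a*(a - 4)*(a + 7)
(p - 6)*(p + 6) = p^2 - 36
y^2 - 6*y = y*(y - 6)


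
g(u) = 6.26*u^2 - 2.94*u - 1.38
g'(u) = 12.52*u - 2.94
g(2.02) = 18.22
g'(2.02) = 22.35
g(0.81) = 0.35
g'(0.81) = 7.20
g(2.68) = 35.70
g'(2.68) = 30.61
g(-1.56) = 18.44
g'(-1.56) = -22.47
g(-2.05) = 30.95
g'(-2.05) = -28.61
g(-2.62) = 49.29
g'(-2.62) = -35.74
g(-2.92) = 60.58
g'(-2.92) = -39.50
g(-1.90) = 26.80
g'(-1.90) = -26.73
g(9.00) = 479.22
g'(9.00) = 109.74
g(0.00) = -1.38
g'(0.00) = -2.94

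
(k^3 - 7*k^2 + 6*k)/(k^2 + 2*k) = (k^2 - 7*k + 6)/(k + 2)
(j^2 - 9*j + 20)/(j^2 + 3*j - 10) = (j^2 - 9*j + 20)/(j^2 + 3*j - 10)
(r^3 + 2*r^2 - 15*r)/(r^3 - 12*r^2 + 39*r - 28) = r*(r^2 + 2*r - 15)/(r^3 - 12*r^2 + 39*r - 28)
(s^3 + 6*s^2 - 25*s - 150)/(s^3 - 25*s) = (s + 6)/s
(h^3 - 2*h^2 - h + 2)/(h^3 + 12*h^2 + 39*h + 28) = (h^2 - 3*h + 2)/(h^2 + 11*h + 28)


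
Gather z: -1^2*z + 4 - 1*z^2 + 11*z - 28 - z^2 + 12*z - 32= -2*z^2 + 22*z - 56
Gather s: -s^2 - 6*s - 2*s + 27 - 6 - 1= -s^2 - 8*s + 20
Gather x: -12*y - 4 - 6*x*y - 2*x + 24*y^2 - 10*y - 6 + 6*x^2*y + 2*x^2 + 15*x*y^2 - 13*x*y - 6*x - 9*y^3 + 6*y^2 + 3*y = x^2*(6*y + 2) + x*(15*y^2 - 19*y - 8) - 9*y^3 + 30*y^2 - 19*y - 10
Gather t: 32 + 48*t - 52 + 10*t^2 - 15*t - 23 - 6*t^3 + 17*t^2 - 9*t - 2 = -6*t^3 + 27*t^2 + 24*t - 45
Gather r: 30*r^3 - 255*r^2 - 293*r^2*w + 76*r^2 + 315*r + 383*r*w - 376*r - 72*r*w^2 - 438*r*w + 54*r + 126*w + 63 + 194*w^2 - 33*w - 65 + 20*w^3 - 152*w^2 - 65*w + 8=30*r^3 + r^2*(-293*w - 179) + r*(-72*w^2 - 55*w - 7) + 20*w^3 + 42*w^2 + 28*w + 6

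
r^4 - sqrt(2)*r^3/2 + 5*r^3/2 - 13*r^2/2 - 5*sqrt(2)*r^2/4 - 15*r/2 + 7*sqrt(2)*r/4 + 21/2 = (r - 1)*(r + 7/2)*(r - 3*sqrt(2)/2)*(r + sqrt(2))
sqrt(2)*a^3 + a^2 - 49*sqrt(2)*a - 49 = (a - 7)*(a + 7)*(sqrt(2)*a + 1)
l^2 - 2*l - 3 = (l - 3)*(l + 1)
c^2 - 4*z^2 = (c - 2*z)*(c + 2*z)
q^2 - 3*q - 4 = (q - 4)*(q + 1)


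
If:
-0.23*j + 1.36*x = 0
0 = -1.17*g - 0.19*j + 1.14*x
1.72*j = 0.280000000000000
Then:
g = 0.00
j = 0.16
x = 0.03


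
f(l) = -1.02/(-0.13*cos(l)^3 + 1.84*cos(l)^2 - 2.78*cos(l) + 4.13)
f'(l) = -1.02*(-0.39*sin(l)*cos(l)^2 + 3.68*sin(l)*cos(l) - 2.78*sin(l))/(-0.13*cos(l)^3 + 1.84*cos(l)^2 - 2.78*cos(l) + 4.13)^2 = (0.3978*cos(l)^2 - 3.7536*cos(l) + 2.8356)*sin(l)/(0.13*cos(l)^3 - 1.84*cos(l)^2 + 2.78*cos(l) - 4.13)^2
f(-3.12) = -0.11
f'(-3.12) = -0.00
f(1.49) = -0.26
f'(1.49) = 0.16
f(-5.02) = -0.30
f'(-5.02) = 0.14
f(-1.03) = -0.32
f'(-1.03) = -0.09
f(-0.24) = -0.33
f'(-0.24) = 0.01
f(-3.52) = -0.12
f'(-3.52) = 0.03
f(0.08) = -0.33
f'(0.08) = -0.00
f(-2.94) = -0.12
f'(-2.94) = -0.02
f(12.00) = -0.34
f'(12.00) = 0.00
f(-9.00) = -0.12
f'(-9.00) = -0.04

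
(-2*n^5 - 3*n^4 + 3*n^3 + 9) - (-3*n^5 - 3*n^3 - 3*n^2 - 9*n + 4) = n^5 - 3*n^4 + 6*n^3 + 3*n^2 + 9*n + 5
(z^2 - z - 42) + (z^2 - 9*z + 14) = 2*z^2 - 10*z - 28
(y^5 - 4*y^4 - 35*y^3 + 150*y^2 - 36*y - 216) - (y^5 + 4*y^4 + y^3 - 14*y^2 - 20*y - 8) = -8*y^4 - 36*y^3 + 164*y^2 - 16*y - 208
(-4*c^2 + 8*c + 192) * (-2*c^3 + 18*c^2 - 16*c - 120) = 8*c^5 - 88*c^4 - 176*c^3 + 3808*c^2 - 4032*c - 23040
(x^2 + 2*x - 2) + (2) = x^2 + 2*x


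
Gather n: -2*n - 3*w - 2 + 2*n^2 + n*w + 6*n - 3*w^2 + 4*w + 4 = 2*n^2 + n*(w + 4) - 3*w^2 + w + 2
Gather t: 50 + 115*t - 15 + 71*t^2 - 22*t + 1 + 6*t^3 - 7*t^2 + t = 6*t^3 + 64*t^2 + 94*t + 36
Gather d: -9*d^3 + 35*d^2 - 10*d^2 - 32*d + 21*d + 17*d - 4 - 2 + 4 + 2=-9*d^3 + 25*d^2 + 6*d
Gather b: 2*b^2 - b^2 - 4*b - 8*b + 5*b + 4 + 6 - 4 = b^2 - 7*b + 6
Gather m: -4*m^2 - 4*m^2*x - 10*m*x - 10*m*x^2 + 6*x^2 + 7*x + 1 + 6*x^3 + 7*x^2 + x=m^2*(-4*x - 4) + m*(-10*x^2 - 10*x) + 6*x^3 + 13*x^2 + 8*x + 1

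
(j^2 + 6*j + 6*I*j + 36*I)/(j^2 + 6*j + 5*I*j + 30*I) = (j + 6*I)/(j + 5*I)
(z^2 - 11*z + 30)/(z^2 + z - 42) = (z - 5)/(z + 7)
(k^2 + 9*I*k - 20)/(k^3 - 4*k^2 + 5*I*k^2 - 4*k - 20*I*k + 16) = (k + 5*I)/(k^2 + k*(-4 + I) - 4*I)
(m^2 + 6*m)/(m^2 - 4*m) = (m + 6)/(m - 4)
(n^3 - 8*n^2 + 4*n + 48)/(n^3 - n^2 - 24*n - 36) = (n - 4)/(n + 3)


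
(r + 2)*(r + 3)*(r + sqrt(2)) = r^3 + sqrt(2)*r^2 + 5*r^2 + 6*r + 5*sqrt(2)*r + 6*sqrt(2)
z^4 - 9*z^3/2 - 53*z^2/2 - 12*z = z*(z - 8)*(z + 1/2)*(z + 3)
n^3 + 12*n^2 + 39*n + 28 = (n + 1)*(n + 4)*(n + 7)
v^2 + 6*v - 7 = (v - 1)*(v + 7)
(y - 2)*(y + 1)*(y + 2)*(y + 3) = y^4 + 4*y^3 - y^2 - 16*y - 12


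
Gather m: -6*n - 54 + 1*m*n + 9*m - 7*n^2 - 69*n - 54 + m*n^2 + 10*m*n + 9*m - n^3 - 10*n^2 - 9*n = m*(n^2 + 11*n + 18) - n^3 - 17*n^2 - 84*n - 108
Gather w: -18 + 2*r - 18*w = 2*r - 18*w - 18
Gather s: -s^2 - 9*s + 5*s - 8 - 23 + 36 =-s^2 - 4*s + 5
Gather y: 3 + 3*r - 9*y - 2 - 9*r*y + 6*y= 3*r + y*(-9*r - 3) + 1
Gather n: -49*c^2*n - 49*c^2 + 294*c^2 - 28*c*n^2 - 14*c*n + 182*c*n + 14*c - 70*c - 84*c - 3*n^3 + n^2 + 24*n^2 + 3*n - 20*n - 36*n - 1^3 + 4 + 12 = 245*c^2 - 140*c - 3*n^3 + n^2*(25 - 28*c) + n*(-49*c^2 + 168*c - 53) + 15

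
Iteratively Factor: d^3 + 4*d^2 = (d)*(d^2 + 4*d) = d*(d + 4)*(d)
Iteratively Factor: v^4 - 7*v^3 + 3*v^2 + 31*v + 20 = (v + 1)*(v^3 - 8*v^2 + 11*v + 20) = (v - 5)*(v + 1)*(v^2 - 3*v - 4) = (v - 5)*(v - 4)*(v + 1)*(v + 1)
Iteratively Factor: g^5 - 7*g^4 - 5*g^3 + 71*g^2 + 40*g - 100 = (g - 1)*(g^4 - 6*g^3 - 11*g^2 + 60*g + 100) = (g - 1)*(g + 2)*(g^3 - 8*g^2 + 5*g + 50) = (g - 5)*(g - 1)*(g + 2)*(g^2 - 3*g - 10) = (g - 5)*(g - 1)*(g + 2)^2*(g - 5)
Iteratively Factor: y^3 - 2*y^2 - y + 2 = (y - 2)*(y^2 - 1) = (y - 2)*(y + 1)*(y - 1)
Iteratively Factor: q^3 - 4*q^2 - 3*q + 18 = (q + 2)*(q^2 - 6*q + 9) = (q - 3)*(q + 2)*(q - 3)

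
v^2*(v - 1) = v^3 - v^2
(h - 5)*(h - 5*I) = h^2 - 5*h - 5*I*h + 25*I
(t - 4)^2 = t^2 - 8*t + 16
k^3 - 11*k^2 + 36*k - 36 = (k - 6)*(k - 3)*(k - 2)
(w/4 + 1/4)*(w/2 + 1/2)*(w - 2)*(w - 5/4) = w^4/8 - 5*w^3/32 - 3*w^2/8 + 7*w/32 + 5/16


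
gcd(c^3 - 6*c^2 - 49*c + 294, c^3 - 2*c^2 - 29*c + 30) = c - 6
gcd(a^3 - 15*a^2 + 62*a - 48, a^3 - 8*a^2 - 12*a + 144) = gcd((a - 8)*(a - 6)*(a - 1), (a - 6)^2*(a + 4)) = a - 6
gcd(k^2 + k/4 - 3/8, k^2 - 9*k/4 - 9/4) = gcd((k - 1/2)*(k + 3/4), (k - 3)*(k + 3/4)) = k + 3/4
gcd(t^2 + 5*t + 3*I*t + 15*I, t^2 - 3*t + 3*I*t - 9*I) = t + 3*I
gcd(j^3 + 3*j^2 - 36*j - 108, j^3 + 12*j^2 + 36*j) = j + 6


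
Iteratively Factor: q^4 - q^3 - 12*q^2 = (q)*(q^3 - q^2 - 12*q) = q*(q - 4)*(q^2 + 3*q) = q^2*(q - 4)*(q + 3)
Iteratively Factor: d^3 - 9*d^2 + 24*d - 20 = (d - 2)*(d^2 - 7*d + 10) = (d - 2)^2*(d - 5)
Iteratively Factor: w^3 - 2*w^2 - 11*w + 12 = (w - 1)*(w^2 - w - 12) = (w - 1)*(w + 3)*(w - 4)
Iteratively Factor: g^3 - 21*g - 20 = (g - 5)*(g^2 + 5*g + 4) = (g - 5)*(g + 4)*(g + 1)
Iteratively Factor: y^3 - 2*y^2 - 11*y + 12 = (y - 1)*(y^2 - y - 12) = (y - 4)*(y - 1)*(y + 3)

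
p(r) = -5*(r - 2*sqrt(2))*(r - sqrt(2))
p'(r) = -10*r + 15*sqrt(2)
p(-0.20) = -24.44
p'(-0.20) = 23.21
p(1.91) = 2.28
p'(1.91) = 2.11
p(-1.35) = -57.75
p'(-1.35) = 34.71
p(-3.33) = -146.08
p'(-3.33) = 54.51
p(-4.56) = -220.70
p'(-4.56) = 66.81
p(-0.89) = -42.84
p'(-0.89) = 30.11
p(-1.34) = -57.40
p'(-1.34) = 34.61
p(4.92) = -36.66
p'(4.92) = -27.99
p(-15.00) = -1463.20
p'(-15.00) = 171.21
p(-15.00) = -1463.20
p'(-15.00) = 171.21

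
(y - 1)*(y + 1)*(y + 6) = y^3 + 6*y^2 - y - 6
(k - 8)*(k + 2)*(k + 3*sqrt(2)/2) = k^3 - 6*k^2 + 3*sqrt(2)*k^2/2 - 16*k - 9*sqrt(2)*k - 24*sqrt(2)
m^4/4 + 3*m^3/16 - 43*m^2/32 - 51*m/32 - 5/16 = (m/4 + 1/4)*(m - 5/2)*(m + 1/4)*(m + 2)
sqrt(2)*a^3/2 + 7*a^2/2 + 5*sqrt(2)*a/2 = a*(a + 5*sqrt(2)/2)*(sqrt(2)*a/2 + 1)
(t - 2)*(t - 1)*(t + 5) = t^3 + 2*t^2 - 13*t + 10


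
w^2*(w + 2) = w^3 + 2*w^2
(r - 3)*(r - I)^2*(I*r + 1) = I*r^4 + 3*r^3 - 3*I*r^3 - 9*r^2 - 3*I*r^2 - r + 9*I*r + 3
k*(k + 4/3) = k^2 + 4*k/3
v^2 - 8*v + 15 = (v - 5)*(v - 3)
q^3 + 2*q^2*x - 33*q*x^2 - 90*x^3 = (q - 6*x)*(q + 3*x)*(q + 5*x)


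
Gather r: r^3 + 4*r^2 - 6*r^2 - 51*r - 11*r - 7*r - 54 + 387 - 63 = r^3 - 2*r^2 - 69*r + 270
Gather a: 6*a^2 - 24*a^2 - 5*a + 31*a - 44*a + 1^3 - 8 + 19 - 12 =-18*a^2 - 18*a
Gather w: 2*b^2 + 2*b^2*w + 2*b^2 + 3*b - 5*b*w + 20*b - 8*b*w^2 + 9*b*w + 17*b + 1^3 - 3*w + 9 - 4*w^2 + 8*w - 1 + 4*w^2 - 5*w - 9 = 4*b^2 - 8*b*w^2 + 40*b + w*(2*b^2 + 4*b)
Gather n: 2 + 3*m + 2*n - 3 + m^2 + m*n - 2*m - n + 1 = m^2 + m + n*(m + 1)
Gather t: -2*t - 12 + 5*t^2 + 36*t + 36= 5*t^2 + 34*t + 24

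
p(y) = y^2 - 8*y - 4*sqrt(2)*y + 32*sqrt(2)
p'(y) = 2*y - 8 - 4*sqrt(2)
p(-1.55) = 68.83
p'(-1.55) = -16.76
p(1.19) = 30.42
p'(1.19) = -11.28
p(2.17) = 20.33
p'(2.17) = -9.32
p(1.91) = 22.82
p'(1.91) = -9.84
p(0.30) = 41.25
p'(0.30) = -13.06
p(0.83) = 34.61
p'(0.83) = -12.00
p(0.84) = 34.49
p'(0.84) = -11.98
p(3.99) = 6.68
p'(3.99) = -5.68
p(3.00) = 13.28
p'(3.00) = -7.66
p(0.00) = 45.25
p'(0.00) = -13.66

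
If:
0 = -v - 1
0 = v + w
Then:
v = -1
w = 1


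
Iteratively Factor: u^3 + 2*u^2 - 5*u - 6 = (u - 2)*(u^2 + 4*u + 3) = (u - 2)*(u + 1)*(u + 3)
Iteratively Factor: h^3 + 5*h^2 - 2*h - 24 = (h + 4)*(h^2 + h - 6) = (h - 2)*(h + 4)*(h + 3)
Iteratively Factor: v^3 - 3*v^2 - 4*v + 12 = (v - 2)*(v^2 - v - 6) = (v - 3)*(v - 2)*(v + 2)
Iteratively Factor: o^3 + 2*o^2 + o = (o + 1)*(o^2 + o) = o*(o + 1)*(o + 1)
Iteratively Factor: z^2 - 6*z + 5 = (z - 5)*(z - 1)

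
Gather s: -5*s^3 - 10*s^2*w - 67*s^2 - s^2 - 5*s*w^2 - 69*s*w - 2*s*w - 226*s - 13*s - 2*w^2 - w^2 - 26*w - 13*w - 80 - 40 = -5*s^3 + s^2*(-10*w - 68) + s*(-5*w^2 - 71*w - 239) - 3*w^2 - 39*w - 120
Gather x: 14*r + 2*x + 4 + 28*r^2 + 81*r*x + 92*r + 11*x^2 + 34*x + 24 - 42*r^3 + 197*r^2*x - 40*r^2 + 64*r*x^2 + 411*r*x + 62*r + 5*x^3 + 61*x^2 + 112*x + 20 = -42*r^3 - 12*r^2 + 168*r + 5*x^3 + x^2*(64*r + 72) + x*(197*r^2 + 492*r + 148) + 48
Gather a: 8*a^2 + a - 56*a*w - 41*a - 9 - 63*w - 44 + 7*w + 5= 8*a^2 + a*(-56*w - 40) - 56*w - 48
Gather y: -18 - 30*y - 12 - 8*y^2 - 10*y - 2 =-8*y^2 - 40*y - 32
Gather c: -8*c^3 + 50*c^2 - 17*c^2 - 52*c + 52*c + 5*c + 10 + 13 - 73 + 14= -8*c^3 + 33*c^2 + 5*c - 36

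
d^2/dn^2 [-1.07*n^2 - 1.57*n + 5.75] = -2.14000000000000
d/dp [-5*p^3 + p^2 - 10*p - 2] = -15*p^2 + 2*p - 10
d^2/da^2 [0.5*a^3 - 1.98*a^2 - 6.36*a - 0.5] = 3.0*a - 3.96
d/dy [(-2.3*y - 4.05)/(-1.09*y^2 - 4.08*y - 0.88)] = (2.507*y^2 + 9.384*y - (2.18*y + 4.08)*(2.3*y + 4.05) + 2.024)/(1.09*y^2 + 4.08*y + 0.88)^2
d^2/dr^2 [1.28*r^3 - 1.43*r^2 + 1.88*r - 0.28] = 7.68*r - 2.86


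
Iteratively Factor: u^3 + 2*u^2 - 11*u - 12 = (u + 1)*(u^2 + u - 12) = (u + 1)*(u + 4)*(u - 3)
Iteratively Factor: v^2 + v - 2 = (v - 1)*(v + 2)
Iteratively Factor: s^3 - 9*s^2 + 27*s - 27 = (s - 3)*(s^2 - 6*s + 9) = (s - 3)^2*(s - 3)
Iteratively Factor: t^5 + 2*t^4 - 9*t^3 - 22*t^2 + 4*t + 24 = (t - 3)*(t^4 + 5*t^3 + 6*t^2 - 4*t - 8) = (t - 3)*(t - 1)*(t^3 + 6*t^2 + 12*t + 8) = (t - 3)*(t - 1)*(t + 2)*(t^2 + 4*t + 4) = (t - 3)*(t - 1)*(t + 2)^2*(t + 2)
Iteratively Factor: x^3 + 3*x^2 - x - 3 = (x - 1)*(x^2 + 4*x + 3) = (x - 1)*(x + 3)*(x + 1)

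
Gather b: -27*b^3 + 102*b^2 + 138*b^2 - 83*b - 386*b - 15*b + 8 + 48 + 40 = -27*b^3 + 240*b^2 - 484*b + 96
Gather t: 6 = 6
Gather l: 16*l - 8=16*l - 8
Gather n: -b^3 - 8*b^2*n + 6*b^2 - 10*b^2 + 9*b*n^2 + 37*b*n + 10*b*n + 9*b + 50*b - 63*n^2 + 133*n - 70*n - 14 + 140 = -b^3 - 4*b^2 + 59*b + n^2*(9*b - 63) + n*(-8*b^2 + 47*b + 63) + 126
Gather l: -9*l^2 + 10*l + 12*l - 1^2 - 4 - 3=-9*l^2 + 22*l - 8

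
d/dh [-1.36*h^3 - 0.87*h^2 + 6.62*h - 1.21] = -4.08*h^2 - 1.74*h + 6.62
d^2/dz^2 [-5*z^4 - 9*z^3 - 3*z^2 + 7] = -60*z^2 - 54*z - 6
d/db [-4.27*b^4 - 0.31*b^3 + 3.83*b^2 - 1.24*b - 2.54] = -17.08*b^3 - 0.93*b^2 + 7.66*b - 1.24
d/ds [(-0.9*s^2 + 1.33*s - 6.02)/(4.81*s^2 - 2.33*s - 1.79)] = (-4.3003*s^2 + 61.1344*s - 16.4073)/(23.1361*s^4 - 22.4146*s^3 - 11.7909*s^2 + 8.3414*s + 3.2041)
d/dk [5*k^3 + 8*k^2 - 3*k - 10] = 15*k^2 + 16*k - 3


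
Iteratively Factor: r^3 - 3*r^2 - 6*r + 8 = (r + 2)*(r^2 - 5*r + 4) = (r - 1)*(r + 2)*(r - 4)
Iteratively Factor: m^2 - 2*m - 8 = (m - 4)*(m + 2)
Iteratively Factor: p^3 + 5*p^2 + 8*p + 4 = (p + 1)*(p^2 + 4*p + 4) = (p + 1)*(p + 2)*(p + 2)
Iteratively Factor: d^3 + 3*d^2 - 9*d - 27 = (d + 3)*(d^2 - 9) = (d - 3)*(d + 3)*(d + 3)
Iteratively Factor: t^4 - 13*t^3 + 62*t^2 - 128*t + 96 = (t - 3)*(t^3 - 10*t^2 + 32*t - 32) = (t - 4)*(t - 3)*(t^2 - 6*t + 8) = (t - 4)^2*(t - 3)*(t - 2)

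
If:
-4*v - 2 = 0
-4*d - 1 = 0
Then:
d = -1/4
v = -1/2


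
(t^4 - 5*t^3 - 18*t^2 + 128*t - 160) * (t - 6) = t^5 - 11*t^4 + 12*t^3 + 236*t^2 - 928*t + 960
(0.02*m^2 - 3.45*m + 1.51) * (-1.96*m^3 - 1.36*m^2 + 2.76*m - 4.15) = -0.0392*m^5 + 6.7348*m^4 + 1.7876*m^3 - 11.6586*m^2 + 18.4851*m - 6.2665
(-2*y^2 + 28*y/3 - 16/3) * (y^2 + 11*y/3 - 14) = -2*y^4 + 2*y^3 + 512*y^2/9 - 1352*y/9 + 224/3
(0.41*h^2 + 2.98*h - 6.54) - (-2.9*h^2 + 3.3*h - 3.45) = 3.31*h^2 - 0.32*h - 3.09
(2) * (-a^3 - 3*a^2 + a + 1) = -2*a^3 - 6*a^2 + 2*a + 2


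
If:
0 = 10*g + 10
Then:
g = -1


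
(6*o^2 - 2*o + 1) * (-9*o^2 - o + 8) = -54*o^4 + 12*o^3 + 41*o^2 - 17*o + 8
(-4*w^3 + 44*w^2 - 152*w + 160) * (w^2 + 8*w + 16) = -4*w^5 + 12*w^4 + 136*w^3 - 352*w^2 - 1152*w + 2560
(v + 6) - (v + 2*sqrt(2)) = 6 - 2*sqrt(2)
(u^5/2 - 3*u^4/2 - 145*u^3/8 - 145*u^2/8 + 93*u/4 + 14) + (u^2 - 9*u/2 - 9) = u^5/2 - 3*u^4/2 - 145*u^3/8 - 137*u^2/8 + 75*u/4 + 5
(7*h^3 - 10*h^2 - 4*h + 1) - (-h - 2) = 7*h^3 - 10*h^2 - 3*h + 3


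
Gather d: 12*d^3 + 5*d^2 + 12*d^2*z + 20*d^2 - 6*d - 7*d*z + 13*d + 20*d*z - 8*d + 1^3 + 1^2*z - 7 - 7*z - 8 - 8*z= 12*d^3 + d^2*(12*z + 25) + d*(13*z - 1) - 14*z - 14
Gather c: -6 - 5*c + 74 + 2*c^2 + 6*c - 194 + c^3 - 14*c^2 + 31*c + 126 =c^3 - 12*c^2 + 32*c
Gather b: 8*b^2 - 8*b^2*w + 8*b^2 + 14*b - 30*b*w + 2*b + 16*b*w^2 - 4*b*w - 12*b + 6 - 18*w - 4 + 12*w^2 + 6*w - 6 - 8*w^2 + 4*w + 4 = b^2*(16 - 8*w) + b*(16*w^2 - 34*w + 4) + 4*w^2 - 8*w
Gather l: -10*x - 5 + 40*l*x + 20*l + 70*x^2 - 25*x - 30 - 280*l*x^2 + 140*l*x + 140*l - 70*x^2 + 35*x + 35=l*(-280*x^2 + 180*x + 160)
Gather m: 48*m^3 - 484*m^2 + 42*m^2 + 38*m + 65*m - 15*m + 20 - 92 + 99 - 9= 48*m^3 - 442*m^2 + 88*m + 18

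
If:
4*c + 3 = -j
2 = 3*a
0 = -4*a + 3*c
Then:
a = 2/3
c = 8/9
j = -59/9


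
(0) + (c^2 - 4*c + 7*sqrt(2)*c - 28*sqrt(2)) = c^2 - 4*c + 7*sqrt(2)*c - 28*sqrt(2)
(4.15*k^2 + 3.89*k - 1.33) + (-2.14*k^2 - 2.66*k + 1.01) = 2.01*k^2 + 1.23*k - 0.32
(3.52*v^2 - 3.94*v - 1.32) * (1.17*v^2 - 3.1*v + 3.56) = 4.1184*v^4 - 15.5218*v^3 + 23.2008*v^2 - 9.9344*v - 4.6992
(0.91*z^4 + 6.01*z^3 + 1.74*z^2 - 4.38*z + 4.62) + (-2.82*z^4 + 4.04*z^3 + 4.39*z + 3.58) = -1.91*z^4 + 10.05*z^3 + 1.74*z^2 + 0.00999999999999979*z + 8.2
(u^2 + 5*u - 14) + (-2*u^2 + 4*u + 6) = -u^2 + 9*u - 8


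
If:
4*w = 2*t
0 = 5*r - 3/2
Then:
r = 3/10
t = 2*w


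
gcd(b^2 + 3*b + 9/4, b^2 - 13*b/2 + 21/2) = 1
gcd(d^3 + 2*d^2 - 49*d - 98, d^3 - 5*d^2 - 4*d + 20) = d + 2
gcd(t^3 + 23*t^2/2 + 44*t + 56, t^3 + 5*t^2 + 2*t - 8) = t + 4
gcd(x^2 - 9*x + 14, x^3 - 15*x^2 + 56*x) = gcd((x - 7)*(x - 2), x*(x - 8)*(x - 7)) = x - 7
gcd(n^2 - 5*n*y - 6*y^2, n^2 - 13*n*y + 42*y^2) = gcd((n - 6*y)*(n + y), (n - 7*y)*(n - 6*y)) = -n + 6*y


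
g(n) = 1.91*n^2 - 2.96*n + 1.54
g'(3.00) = 8.50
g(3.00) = 9.85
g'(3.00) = 8.50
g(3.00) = 9.85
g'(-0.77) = -5.90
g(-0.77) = 4.95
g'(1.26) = 1.85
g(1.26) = 0.84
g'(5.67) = 18.70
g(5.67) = 46.16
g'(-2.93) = -14.15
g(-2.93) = 26.61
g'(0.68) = -0.36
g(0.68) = 0.41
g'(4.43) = 13.96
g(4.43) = 25.91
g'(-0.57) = -5.14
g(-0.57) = 3.85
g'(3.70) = 11.17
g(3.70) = 16.74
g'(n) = 3.82*n - 2.96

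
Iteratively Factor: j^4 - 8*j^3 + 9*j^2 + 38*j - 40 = (j + 2)*(j^3 - 10*j^2 + 29*j - 20) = (j - 1)*(j + 2)*(j^2 - 9*j + 20) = (j - 4)*(j - 1)*(j + 2)*(j - 5)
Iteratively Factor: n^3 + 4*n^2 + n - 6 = (n - 1)*(n^2 + 5*n + 6) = (n - 1)*(n + 3)*(n + 2)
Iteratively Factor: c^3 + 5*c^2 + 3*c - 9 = (c - 1)*(c^2 + 6*c + 9) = (c - 1)*(c + 3)*(c + 3)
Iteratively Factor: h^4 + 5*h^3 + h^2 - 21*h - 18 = (h - 2)*(h^3 + 7*h^2 + 15*h + 9) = (h - 2)*(h + 3)*(h^2 + 4*h + 3) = (h - 2)*(h + 1)*(h + 3)*(h + 3)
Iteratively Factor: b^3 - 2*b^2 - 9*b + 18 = (b + 3)*(b^2 - 5*b + 6) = (b - 2)*(b + 3)*(b - 3)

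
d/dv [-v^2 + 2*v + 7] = 2 - 2*v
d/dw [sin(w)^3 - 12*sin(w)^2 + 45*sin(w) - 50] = 3*(sin(w)^2 - 8*sin(w) + 15)*cos(w)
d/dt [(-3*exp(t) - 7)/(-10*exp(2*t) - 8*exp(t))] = (-15*exp(2*t) - 70*exp(t) - 28)*exp(-t)/(2*(25*exp(2*t) + 40*exp(t) + 16))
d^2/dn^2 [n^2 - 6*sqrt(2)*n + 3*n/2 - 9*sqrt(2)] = 2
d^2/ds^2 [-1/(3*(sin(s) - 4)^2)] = 2*(4*sin(s) - cos(2*s) - 2)/(3*(sin(s) - 4)^4)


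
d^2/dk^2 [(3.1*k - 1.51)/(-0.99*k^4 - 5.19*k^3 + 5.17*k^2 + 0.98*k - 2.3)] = (-36.45972*k^7 - 225.25074*k^6 - 173.05515*k^5 + 830.001798*k^4 - 710.207996*k^3 + 598.880022*k^2 - 283.418424*k + 24.836428)/(0.970299*k^12 + 15.260157*k^11 + 64.798866*k^10 - 22.466997*k^9 - 361.843416*k^8 + 437.978223*k^7 + 137.664449*k^6 - 447.304038*k^5 + 115.055346*k^4 + 151.343188*k^3 - 75.42114*k^2 - 15.5526*k + 12.167)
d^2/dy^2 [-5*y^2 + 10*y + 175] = -10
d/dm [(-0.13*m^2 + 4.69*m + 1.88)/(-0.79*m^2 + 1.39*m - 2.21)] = (3.5244*m^2 + 3.545*m - 12.9781)/(0.6241*m^4 - 2.1962*m^3 + 5.4239*m^2 - 6.1438*m + 4.8841)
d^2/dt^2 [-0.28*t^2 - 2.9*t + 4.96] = -0.560000000000000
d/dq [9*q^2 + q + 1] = 18*q + 1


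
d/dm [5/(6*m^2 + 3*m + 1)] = 15*(-4*m - 1)/(6*m^2 + 3*m + 1)^2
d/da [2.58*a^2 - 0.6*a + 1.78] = 5.16*a - 0.6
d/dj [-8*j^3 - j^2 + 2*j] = -24*j^2 - 2*j + 2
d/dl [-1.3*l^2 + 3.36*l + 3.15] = 3.36 - 2.6*l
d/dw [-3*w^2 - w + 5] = -6*w - 1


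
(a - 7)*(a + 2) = a^2 - 5*a - 14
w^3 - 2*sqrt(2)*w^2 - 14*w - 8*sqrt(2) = (w - 4*sqrt(2))*(w + sqrt(2))^2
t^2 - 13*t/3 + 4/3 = (t - 4)*(t - 1/3)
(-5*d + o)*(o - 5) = -5*d*o + 25*d + o^2 - 5*o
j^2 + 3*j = j*(j + 3)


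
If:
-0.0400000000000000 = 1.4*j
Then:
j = -0.03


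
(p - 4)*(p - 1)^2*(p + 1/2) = p^4 - 11*p^3/2 + 6*p^2 + p/2 - 2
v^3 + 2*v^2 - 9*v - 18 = (v - 3)*(v + 2)*(v + 3)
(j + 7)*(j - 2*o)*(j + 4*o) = j^3 + 2*j^2*o + 7*j^2 - 8*j*o^2 + 14*j*o - 56*o^2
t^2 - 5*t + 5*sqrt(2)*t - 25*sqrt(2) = (t - 5)*(t + 5*sqrt(2))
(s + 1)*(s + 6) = s^2 + 7*s + 6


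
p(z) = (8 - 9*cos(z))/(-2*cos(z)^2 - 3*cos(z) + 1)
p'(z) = (8 - 9*cos(z))*(-4*sin(z)*cos(z) - 3*sin(z))/(-2*cos(z)^2 - 3*cos(z) + 1)^2 + 9*sin(z)/(-2*cos(z)^2 - 3*cos(z) + 1)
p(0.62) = -0.24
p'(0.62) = -2.21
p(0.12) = 0.24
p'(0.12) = -0.22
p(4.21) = 6.23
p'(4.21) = -1.02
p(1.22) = -18.37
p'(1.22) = -314.17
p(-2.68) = 7.71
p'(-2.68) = -2.88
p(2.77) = 7.96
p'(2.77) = 2.61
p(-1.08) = -4.38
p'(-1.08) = 31.23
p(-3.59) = 7.75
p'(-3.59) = 2.85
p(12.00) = -0.14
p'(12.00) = 1.79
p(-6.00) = 0.17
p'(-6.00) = -0.59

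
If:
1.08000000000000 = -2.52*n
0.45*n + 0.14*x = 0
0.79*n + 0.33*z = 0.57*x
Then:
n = -0.43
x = 1.38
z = 3.41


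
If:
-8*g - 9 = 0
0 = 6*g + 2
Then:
No Solution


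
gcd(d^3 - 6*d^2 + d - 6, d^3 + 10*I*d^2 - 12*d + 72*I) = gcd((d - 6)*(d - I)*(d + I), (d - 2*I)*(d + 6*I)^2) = 1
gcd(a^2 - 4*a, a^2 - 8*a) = a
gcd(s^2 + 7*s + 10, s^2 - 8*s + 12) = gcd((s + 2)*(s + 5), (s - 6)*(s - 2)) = 1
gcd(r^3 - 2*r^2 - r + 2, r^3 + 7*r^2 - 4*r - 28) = r - 2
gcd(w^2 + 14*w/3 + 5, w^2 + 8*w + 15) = w + 3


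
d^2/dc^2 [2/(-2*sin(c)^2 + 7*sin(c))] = 2*(16*sin(c) - 42 + 25/sin(c) + 84/sin(c)^2 - 98/sin(c)^3)/(2*sin(c) - 7)^3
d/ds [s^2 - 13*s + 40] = 2*s - 13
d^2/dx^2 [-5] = 0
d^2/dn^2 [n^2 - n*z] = 2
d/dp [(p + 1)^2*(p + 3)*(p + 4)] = 4*p^3 + 27*p^2 + 54*p + 31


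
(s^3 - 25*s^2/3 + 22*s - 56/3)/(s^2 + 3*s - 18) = (3*s^3 - 25*s^2 + 66*s - 56)/(3*(s^2 + 3*s - 18))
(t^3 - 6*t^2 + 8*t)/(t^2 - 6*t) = (t^2 - 6*t + 8)/(t - 6)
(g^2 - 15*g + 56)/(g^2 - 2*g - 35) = (g - 8)/(g + 5)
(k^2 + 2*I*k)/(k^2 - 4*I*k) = (k + 2*I)/(k - 4*I)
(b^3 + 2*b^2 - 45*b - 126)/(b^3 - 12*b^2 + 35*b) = (b^2 + 9*b + 18)/(b*(b - 5))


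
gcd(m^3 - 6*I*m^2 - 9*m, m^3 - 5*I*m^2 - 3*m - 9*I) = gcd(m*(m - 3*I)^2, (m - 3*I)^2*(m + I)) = m^2 - 6*I*m - 9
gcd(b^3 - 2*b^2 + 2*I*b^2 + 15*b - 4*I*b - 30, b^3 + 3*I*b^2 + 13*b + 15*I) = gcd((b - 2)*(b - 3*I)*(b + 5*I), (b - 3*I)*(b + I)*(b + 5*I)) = b^2 + 2*I*b + 15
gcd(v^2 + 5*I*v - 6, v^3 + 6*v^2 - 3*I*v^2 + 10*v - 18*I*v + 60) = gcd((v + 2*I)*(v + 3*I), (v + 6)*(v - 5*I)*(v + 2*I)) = v + 2*I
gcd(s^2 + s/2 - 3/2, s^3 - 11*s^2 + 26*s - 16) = s - 1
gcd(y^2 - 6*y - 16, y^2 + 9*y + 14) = y + 2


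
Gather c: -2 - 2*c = -2*c - 2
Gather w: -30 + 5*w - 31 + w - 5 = 6*w - 66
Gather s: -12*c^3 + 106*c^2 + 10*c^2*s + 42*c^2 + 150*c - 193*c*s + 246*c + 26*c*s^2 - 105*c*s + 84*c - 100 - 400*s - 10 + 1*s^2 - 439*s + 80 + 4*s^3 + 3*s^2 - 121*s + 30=-12*c^3 + 148*c^2 + 480*c + 4*s^3 + s^2*(26*c + 4) + s*(10*c^2 - 298*c - 960)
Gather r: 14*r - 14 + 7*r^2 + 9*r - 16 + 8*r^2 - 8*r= 15*r^2 + 15*r - 30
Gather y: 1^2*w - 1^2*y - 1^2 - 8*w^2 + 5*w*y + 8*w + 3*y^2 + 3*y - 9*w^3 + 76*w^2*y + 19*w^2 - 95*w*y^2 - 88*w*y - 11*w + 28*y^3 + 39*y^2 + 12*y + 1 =-9*w^3 + 11*w^2 - 2*w + 28*y^3 + y^2*(42 - 95*w) + y*(76*w^2 - 83*w + 14)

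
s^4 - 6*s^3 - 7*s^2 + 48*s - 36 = (s - 6)*(s - 2)*(s - 1)*(s + 3)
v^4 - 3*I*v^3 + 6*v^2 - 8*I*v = v*(v - 4*I)*(v - I)*(v + 2*I)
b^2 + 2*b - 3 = (b - 1)*(b + 3)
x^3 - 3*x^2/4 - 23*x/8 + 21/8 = (x - 3/2)*(x - 1)*(x + 7/4)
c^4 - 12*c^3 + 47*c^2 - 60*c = c*(c - 5)*(c - 4)*(c - 3)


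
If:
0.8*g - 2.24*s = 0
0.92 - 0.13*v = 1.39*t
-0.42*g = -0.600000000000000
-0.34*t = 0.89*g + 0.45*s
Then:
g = 1.43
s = 0.51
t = -4.41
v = 54.28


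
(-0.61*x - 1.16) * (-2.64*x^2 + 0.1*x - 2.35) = 1.6104*x^3 + 3.0014*x^2 + 1.3175*x + 2.726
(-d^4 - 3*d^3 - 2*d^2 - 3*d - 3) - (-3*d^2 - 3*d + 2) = -d^4 - 3*d^3 + d^2 - 5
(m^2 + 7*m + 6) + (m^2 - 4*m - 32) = 2*m^2 + 3*m - 26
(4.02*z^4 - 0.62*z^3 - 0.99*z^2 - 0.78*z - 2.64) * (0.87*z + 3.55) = 3.4974*z^5 + 13.7316*z^4 - 3.0623*z^3 - 4.1931*z^2 - 5.0658*z - 9.372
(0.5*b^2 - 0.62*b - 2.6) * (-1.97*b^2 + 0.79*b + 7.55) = -0.985*b^4 + 1.6164*b^3 + 8.4072*b^2 - 6.735*b - 19.63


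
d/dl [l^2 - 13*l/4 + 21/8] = 2*l - 13/4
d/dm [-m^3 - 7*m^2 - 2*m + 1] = -3*m^2 - 14*m - 2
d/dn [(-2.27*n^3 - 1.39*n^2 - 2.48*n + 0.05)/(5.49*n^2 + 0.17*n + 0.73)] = (-12.4623*n^4 - 0.771799999999999*n^3 + 8.4076*n^2 - 2.5784*n - 1.8189)/(30.1401*n^4 + 1.8666*n^3 + 8.0443*n^2 + 0.2482*n + 0.5329)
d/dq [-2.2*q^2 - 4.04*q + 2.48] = -4.4*q - 4.04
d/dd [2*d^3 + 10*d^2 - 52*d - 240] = 6*d^2 + 20*d - 52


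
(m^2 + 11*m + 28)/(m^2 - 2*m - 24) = (m + 7)/(m - 6)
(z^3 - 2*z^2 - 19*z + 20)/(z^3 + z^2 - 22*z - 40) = (z - 1)/(z + 2)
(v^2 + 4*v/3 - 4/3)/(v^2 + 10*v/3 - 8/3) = (v + 2)/(v + 4)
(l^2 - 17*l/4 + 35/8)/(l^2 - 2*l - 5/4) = (4*l - 7)/(2*(2*l + 1))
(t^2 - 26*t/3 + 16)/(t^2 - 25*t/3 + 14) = (3*t - 8)/(3*t - 7)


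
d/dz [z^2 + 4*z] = 2*z + 4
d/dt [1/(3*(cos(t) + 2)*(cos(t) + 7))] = (2*cos(t) + 9)*sin(t)/(3*(cos(t) + 2)^2*(cos(t) + 7)^2)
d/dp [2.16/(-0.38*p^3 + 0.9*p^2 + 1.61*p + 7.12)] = (2.4624*p^2 - 3.888*p - 3.4776)/(-0.38*p^3 + 0.9*p^2 + 1.61*p + 7.12)^2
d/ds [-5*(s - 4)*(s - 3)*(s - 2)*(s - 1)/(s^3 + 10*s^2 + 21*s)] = 5*(-s^6 - 20*s^5 + 72*s^4 + 320*s^3 - 1163*s^2 + 480*s + 504)/(s^2*(s^4 + 20*s^3 + 142*s^2 + 420*s + 441))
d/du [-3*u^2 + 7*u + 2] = 7 - 6*u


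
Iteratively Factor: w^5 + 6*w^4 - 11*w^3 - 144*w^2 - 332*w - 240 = (w + 2)*(w^4 + 4*w^3 - 19*w^2 - 106*w - 120) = (w + 2)*(w + 3)*(w^3 + w^2 - 22*w - 40) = (w + 2)*(w + 3)*(w + 4)*(w^2 - 3*w - 10) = (w + 2)^2*(w + 3)*(w + 4)*(w - 5)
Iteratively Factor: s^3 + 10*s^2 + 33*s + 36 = (s + 3)*(s^2 + 7*s + 12) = (s + 3)^2*(s + 4)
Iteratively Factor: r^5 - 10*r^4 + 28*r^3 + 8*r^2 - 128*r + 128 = (r - 4)*(r^4 - 6*r^3 + 4*r^2 + 24*r - 32) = (r - 4)^2*(r^3 - 2*r^2 - 4*r + 8) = (r - 4)^2*(r - 2)*(r^2 - 4) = (r - 4)^2*(r - 2)*(r + 2)*(r - 2)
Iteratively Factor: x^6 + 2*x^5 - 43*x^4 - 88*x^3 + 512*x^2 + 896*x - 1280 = (x + 4)*(x^5 - 2*x^4 - 35*x^3 + 52*x^2 + 304*x - 320) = (x + 4)^2*(x^4 - 6*x^3 - 11*x^2 + 96*x - 80) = (x - 1)*(x + 4)^2*(x^3 - 5*x^2 - 16*x + 80) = (x - 5)*(x - 1)*(x + 4)^2*(x^2 - 16) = (x - 5)*(x - 4)*(x - 1)*(x + 4)^2*(x + 4)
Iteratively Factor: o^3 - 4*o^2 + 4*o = (o - 2)*(o^2 - 2*o) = (o - 2)^2*(o)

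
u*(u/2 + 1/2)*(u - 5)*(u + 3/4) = u^4/2 - 13*u^3/8 - 4*u^2 - 15*u/8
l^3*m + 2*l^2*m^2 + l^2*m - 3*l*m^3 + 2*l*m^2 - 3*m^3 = (l - m)*(l + 3*m)*(l*m + m)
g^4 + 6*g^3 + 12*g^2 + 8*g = g*(g + 2)^3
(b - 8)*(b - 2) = b^2 - 10*b + 16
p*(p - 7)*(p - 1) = p^3 - 8*p^2 + 7*p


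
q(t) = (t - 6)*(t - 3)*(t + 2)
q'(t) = (t - 6)*(t - 3) + (t - 6)*(t + 2) + (t - 3)*(t + 2)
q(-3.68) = -108.63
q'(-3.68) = 92.15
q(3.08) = -1.19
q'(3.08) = -14.66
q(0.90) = 31.06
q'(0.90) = -10.17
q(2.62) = 5.93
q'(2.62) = -16.09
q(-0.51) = 34.05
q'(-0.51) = 7.92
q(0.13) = 35.88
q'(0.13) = -1.77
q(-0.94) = 28.98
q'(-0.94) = 15.81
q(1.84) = 18.53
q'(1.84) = -15.60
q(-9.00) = -1260.00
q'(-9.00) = 369.00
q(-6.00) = -432.00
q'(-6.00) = 192.00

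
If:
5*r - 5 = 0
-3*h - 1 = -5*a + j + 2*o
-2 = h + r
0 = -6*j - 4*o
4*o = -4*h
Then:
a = -4/5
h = -3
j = -2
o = 3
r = 1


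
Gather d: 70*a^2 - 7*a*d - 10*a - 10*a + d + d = 70*a^2 - 20*a + d*(2 - 7*a)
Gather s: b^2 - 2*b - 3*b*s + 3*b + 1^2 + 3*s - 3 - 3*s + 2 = b^2 - 3*b*s + b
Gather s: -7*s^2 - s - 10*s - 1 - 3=-7*s^2 - 11*s - 4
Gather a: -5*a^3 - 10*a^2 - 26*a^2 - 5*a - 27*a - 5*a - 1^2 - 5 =-5*a^3 - 36*a^2 - 37*a - 6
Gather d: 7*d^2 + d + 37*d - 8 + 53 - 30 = 7*d^2 + 38*d + 15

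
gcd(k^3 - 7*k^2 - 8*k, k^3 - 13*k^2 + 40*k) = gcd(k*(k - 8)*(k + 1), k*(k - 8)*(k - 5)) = k^2 - 8*k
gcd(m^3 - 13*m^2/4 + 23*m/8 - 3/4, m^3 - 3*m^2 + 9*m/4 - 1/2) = m^2 - 5*m/2 + 1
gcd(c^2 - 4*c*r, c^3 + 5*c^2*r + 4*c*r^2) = c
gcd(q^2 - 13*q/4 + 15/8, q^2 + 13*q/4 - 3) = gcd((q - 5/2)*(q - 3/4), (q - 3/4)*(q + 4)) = q - 3/4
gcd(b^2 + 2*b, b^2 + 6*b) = b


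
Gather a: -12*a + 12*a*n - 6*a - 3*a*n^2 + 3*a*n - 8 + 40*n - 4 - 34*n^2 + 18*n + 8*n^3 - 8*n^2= a*(-3*n^2 + 15*n - 18) + 8*n^3 - 42*n^2 + 58*n - 12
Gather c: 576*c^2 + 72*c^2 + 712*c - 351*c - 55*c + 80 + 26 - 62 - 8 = 648*c^2 + 306*c + 36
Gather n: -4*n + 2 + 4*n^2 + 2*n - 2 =4*n^2 - 2*n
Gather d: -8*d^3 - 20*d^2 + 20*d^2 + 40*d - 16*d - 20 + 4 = -8*d^3 + 24*d - 16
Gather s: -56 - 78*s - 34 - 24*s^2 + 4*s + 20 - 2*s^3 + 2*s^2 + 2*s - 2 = -2*s^3 - 22*s^2 - 72*s - 72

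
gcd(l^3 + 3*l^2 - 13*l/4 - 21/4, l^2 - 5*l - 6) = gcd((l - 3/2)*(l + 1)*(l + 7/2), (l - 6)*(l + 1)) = l + 1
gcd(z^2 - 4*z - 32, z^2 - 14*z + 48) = z - 8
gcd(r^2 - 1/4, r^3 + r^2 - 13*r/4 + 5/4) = r - 1/2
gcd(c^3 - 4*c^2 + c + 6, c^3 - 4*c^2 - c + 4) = c + 1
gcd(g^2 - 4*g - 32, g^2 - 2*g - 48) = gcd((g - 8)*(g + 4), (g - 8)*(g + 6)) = g - 8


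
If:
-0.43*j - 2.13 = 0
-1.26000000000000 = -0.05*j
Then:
No Solution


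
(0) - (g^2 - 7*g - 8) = -g^2 + 7*g + 8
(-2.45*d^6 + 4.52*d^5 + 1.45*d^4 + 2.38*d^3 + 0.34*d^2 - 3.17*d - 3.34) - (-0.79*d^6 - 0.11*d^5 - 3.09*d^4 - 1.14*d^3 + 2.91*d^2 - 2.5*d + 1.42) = -1.66*d^6 + 4.63*d^5 + 4.54*d^4 + 3.52*d^3 - 2.57*d^2 - 0.67*d - 4.76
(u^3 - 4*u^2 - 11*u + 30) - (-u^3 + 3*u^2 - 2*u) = 2*u^3 - 7*u^2 - 9*u + 30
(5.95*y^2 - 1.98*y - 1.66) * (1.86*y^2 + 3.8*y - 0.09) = 11.067*y^4 + 18.9272*y^3 - 11.1471*y^2 - 6.1298*y + 0.1494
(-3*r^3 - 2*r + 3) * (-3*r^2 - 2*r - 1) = 9*r^5 + 6*r^4 + 9*r^3 - 5*r^2 - 4*r - 3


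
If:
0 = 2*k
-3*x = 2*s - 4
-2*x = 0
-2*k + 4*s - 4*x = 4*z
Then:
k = 0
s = 2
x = 0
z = 2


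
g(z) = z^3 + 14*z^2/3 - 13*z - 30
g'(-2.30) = -18.60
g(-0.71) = -18.78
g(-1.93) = 5.28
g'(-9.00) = 146.00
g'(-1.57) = -20.26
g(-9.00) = -264.00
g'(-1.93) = -19.84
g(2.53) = -16.82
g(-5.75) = 8.93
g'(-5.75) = 32.52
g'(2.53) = 29.82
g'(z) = 3*z^2 + 28*z/3 - 13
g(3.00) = 0.00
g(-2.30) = 12.42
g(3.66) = 33.96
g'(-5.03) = 15.96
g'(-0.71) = -18.11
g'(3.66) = 61.35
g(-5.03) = 26.20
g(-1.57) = -1.96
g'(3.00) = 42.00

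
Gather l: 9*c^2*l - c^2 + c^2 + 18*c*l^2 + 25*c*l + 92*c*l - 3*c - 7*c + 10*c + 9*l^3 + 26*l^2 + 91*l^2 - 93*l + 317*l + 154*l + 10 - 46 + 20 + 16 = 9*l^3 + l^2*(18*c + 117) + l*(9*c^2 + 117*c + 378)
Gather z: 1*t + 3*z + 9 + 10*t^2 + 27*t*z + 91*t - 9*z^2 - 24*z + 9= 10*t^2 + 92*t - 9*z^2 + z*(27*t - 21) + 18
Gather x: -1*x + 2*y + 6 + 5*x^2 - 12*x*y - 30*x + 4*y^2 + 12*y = 5*x^2 + x*(-12*y - 31) + 4*y^2 + 14*y + 6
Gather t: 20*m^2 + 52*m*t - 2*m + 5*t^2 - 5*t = 20*m^2 - 2*m + 5*t^2 + t*(52*m - 5)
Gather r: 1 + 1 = 2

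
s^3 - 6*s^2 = s^2*(s - 6)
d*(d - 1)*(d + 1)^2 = d^4 + d^3 - d^2 - d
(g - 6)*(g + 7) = g^2 + g - 42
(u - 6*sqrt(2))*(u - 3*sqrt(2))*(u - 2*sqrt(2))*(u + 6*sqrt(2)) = u^4 - 5*sqrt(2)*u^3 - 60*u^2 + 360*sqrt(2)*u - 864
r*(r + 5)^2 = r^3 + 10*r^2 + 25*r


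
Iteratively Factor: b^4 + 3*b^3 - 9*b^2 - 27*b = (b + 3)*(b^3 - 9*b) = (b - 3)*(b + 3)*(b^2 + 3*b) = b*(b - 3)*(b + 3)*(b + 3)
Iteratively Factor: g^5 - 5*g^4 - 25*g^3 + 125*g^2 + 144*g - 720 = (g + 3)*(g^4 - 8*g^3 - g^2 + 128*g - 240) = (g - 4)*(g + 3)*(g^3 - 4*g^2 - 17*g + 60) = (g - 5)*(g - 4)*(g + 3)*(g^2 + g - 12) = (g - 5)*(g - 4)*(g + 3)*(g + 4)*(g - 3)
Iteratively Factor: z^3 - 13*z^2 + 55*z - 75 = (z - 5)*(z^2 - 8*z + 15) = (z - 5)*(z - 3)*(z - 5)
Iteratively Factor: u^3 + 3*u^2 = (u)*(u^2 + 3*u) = u*(u + 3)*(u)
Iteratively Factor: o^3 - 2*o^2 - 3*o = (o - 3)*(o^2 + o) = o*(o - 3)*(o + 1)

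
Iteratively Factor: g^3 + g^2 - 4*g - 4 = (g + 2)*(g^2 - g - 2) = (g - 2)*(g + 2)*(g + 1)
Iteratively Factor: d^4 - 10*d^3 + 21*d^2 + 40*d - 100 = (d - 5)*(d^3 - 5*d^2 - 4*d + 20) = (d - 5)*(d - 2)*(d^2 - 3*d - 10) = (d - 5)*(d - 2)*(d + 2)*(d - 5)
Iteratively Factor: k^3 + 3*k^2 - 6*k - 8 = (k - 2)*(k^2 + 5*k + 4) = (k - 2)*(k + 4)*(k + 1)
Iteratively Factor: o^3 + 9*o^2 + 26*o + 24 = (o + 4)*(o^2 + 5*o + 6) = (o + 3)*(o + 4)*(o + 2)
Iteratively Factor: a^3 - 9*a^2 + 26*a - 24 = (a - 3)*(a^2 - 6*a + 8) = (a - 3)*(a - 2)*(a - 4)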